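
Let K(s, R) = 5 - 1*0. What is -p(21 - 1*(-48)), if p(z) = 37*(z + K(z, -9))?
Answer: -2738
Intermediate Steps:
K(s, R) = 5 (K(s, R) = 5 + 0 = 5)
p(z) = 185 + 37*z (p(z) = 37*(z + 5) = 37*(5 + z) = 185 + 37*z)
-p(21 - 1*(-48)) = -(185 + 37*(21 - 1*(-48))) = -(185 + 37*(21 + 48)) = -(185 + 37*69) = -(185 + 2553) = -1*2738 = -2738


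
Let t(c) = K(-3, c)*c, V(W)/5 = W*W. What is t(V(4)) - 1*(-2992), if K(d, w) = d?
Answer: 2752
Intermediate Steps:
V(W) = 5*W² (V(W) = 5*(W*W) = 5*W²)
t(c) = -3*c
t(V(4)) - 1*(-2992) = -15*4² - 1*(-2992) = -15*16 + 2992 = -3*80 + 2992 = -240 + 2992 = 2752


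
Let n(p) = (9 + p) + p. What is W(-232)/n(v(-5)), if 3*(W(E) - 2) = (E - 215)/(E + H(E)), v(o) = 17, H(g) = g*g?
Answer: 107035/2304456 ≈ 0.046447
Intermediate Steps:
H(g) = g**2
W(E) = 2 + (-215 + E)/(3*(E + E**2)) (W(E) = 2 + ((E - 215)/(E + E**2))/3 = 2 + ((-215 + E)/(E + E**2))/3 = 2 + (-215 + E)/(3*(E + E**2)))
n(p) = 9 + 2*p
W(-232)/n(v(-5)) = ((1/3)*(-215 + 6*(-232)**2 + 7*(-232))/(-232*(1 - 232)))/(9 + 2*17) = ((1/3)*(-1/232)*(-215 + 6*53824 - 1624)/(-231))/(9 + 34) = ((1/3)*(-1/232)*(-1/231)*(-215 + 322944 - 1624))/43 = ((1/3)*(-1/232)*(-1/231)*321105)*(1/43) = (107035/53592)*(1/43) = 107035/2304456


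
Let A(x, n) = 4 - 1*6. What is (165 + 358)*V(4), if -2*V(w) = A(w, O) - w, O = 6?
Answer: 1569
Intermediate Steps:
A(x, n) = -2 (A(x, n) = 4 - 6 = -2)
V(w) = 1 + w/2 (V(w) = -(-2 - w)/2 = 1 + w/2)
(165 + 358)*V(4) = (165 + 358)*(1 + (1/2)*4) = 523*(1 + 2) = 523*3 = 1569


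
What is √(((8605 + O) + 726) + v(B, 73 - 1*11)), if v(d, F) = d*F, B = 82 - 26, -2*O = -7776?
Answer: √16691 ≈ 129.19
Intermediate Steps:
O = 3888 (O = -½*(-7776) = 3888)
B = 56
v(d, F) = F*d
√(((8605 + O) + 726) + v(B, 73 - 1*11)) = √(((8605 + 3888) + 726) + (73 - 1*11)*56) = √((12493 + 726) + (73 - 11)*56) = √(13219 + 62*56) = √(13219 + 3472) = √16691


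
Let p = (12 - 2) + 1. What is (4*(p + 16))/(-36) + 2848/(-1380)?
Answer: -1747/345 ≈ -5.0638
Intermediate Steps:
p = 11 (p = 10 + 1 = 11)
(4*(p + 16))/(-36) + 2848/(-1380) = (4*(11 + 16))/(-36) + 2848/(-1380) = (4*27)*(-1/36) + 2848*(-1/1380) = 108*(-1/36) - 712/345 = -3 - 712/345 = -1747/345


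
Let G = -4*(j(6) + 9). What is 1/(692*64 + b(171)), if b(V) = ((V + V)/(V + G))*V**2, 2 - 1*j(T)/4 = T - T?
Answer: 103/14562086 ≈ 7.0732e-6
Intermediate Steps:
j(T) = 8 (j(T) = 8 - 4*(T - T) = 8 - 4*0 = 8 + 0 = 8)
G = -68 (G = -4*(8 + 9) = -4*17 = -68)
b(V) = 2*V**3/(-68 + V) (b(V) = ((V + V)/(V - 68))*V**2 = ((2*V)/(-68 + V))*V**2 = (2*V/(-68 + V))*V**2 = 2*V**3/(-68 + V))
1/(692*64 + b(171)) = 1/(692*64 + 2*171**3/(-68 + 171)) = 1/(44288 + 2*5000211/103) = 1/(44288 + 2*5000211*(1/103)) = 1/(44288 + 10000422/103) = 1/(14562086/103) = 103/14562086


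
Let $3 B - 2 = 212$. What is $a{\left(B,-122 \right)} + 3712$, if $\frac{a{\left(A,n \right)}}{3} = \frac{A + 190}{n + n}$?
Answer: $\frac{226236}{61} \approx 3708.8$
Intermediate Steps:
$B = \frac{214}{3}$ ($B = \frac{2}{3} + \frac{1}{3} \cdot 212 = \frac{2}{3} + \frac{212}{3} = \frac{214}{3} \approx 71.333$)
$a{\left(A,n \right)} = \frac{3 \left(190 + A\right)}{2 n}$ ($a{\left(A,n \right)} = 3 \frac{A + 190}{n + n} = 3 \frac{190 + A}{2 n} = \frac{3 \left(190 + A\right)}{2 n}$)
$a{\left(B,-122 \right)} + 3712 = \frac{3 \left(190 + \frac{214}{3}\right)}{2 \left(-122\right)} + 3712 = \frac{3}{2} \left(- \frac{1}{122}\right) \frac{784}{3} + 3712 = - \frac{196}{61} + 3712 = \frac{226236}{61}$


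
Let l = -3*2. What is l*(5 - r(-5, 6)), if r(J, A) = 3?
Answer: -12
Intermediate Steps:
l = -6
l*(5 - r(-5, 6)) = -6*(5 - 1*3) = -6*(5 - 3) = -6*2 = -12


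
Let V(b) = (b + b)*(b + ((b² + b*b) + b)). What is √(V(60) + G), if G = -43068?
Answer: 2*√208833 ≈ 913.96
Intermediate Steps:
V(b) = 2*b*(2*b + 2*b²) (V(b) = (2*b)*(b + ((b² + b²) + b)) = (2*b)*(b + (2*b² + b)) = (2*b)*(b + (b + 2*b²)) = (2*b)*(2*b + 2*b²) = 2*b*(2*b + 2*b²))
√(V(60) + G) = √(4*60²*(1 + 60) - 43068) = √(4*3600*61 - 43068) = √(878400 - 43068) = √835332 = 2*√208833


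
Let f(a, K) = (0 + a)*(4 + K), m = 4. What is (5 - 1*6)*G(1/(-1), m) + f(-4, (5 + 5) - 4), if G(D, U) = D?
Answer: -39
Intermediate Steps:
f(a, K) = a*(4 + K)
(5 - 1*6)*G(1/(-1), m) + f(-4, (5 + 5) - 4) = (5 - 1*6)*(1/(-1)) - 4*(4 + ((5 + 5) - 4)) = (5 - 6)*(1*(-1)) - 4*(4 + (10 - 4)) = -1*(-1) - 4*(4 + 6) = 1 - 4*10 = 1 - 40 = -39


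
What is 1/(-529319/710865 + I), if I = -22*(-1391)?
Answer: 710865/21753361411 ≈ 3.2678e-5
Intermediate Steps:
I = 30602
1/(-529319/710865 + I) = 1/(-529319/710865 + 30602) = 1/(21753361411/710865) = 710865/21753361411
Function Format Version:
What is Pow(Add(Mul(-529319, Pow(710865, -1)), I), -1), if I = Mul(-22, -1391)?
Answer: Rational(710865, 21753361411) ≈ 3.2678e-5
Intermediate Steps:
I = 30602
Pow(Add(Mul(-529319, Pow(710865, -1)), I), -1) = Pow(Add(Mul(-529319, Pow(710865, -1)), 30602), -1) = Pow(Add(Mul(-529319, Rational(1, 710865)), 30602), -1) = Pow(Add(Rational(-529319, 710865), 30602), -1) = Pow(Rational(21753361411, 710865), -1) = Rational(710865, 21753361411)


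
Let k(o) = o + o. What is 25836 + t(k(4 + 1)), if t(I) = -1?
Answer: 25835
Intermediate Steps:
k(o) = 2*o
25836 + t(k(4 + 1)) = 25836 - 1 = 25835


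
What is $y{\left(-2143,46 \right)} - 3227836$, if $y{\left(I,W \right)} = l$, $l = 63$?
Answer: $-3227773$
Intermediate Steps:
$y{\left(I,W \right)} = 63$
$y{\left(-2143,46 \right)} - 3227836 = 63 - 3227836 = -3227773$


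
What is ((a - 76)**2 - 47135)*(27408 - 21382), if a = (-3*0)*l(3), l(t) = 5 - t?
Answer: -249229334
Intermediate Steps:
a = 0 (a = (-3*0)*(5 - 1*3) = 0*(5 - 3) = 0*2 = 0)
((a - 76)**2 - 47135)*(27408 - 21382) = ((0 - 76)**2 - 47135)*(27408 - 21382) = ((-76)**2 - 47135)*6026 = (5776 - 47135)*6026 = -41359*6026 = -249229334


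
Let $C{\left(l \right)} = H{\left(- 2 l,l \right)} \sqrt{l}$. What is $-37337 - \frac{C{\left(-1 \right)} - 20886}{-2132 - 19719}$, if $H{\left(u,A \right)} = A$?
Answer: $- \frac{815871673}{21851} - \frac{i}{21851} \approx -37338.0 - 4.5764 \cdot 10^{-5} i$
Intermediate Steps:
$C{\left(l \right)} = l^{\frac{3}{2}}$ ($C{\left(l \right)} = l \sqrt{l} = l^{\frac{3}{2}}$)
$-37337 - \frac{C{\left(-1 \right)} - 20886}{-2132 - 19719} = -37337 - \frac{\left(-1\right)^{\frac{3}{2}} - 20886}{-2132 - 19719} = -37337 - \frac{- i - 20886}{-21851} = -37337 - \left(-20886 - i\right) \left(- \frac{1}{21851}\right) = -37337 - \left(\frac{20886}{21851} + \frac{i}{21851}\right) = - \frac{815871673}{21851} - \frac{i}{21851}$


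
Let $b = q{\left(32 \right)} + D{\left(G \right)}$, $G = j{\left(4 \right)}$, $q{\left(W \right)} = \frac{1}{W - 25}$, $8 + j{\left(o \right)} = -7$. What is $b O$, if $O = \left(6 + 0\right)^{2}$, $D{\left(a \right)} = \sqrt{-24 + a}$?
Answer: $\frac{36}{7} + 36 i \sqrt{39} \approx 5.1429 + 224.82 i$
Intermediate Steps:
$j{\left(o \right)} = -15$ ($j{\left(o \right)} = -8 - 7 = -15$)
$q{\left(W \right)} = \frac{1}{-25 + W}$
$G = -15$
$b = \frac{1}{7} + i \sqrt{39}$ ($b = \frac{1}{-25 + 32} + \sqrt{-24 - 15} = \frac{1}{7} + \sqrt{-39} = \frac{1}{7} + i \sqrt{39} \approx 0.14286 + 6.245 i$)
$O = 36$ ($O = 6^{2} = 36$)
$b O = \left(\frac{1}{7} + i \sqrt{39}\right) 36 = \frac{36}{7} + 36 i \sqrt{39}$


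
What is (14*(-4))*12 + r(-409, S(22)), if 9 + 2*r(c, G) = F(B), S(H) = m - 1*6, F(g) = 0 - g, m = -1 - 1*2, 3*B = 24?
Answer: -1361/2 ≈ -680.50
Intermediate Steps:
B = 8 (B = (⅓)*24 = 8)
m = -3 (m = -1 - 2 = -3)
F(g) = -g
S(H) = -9 (S(H) = -3 - 1*6 = -3 - 6 = -9)
r(c, G) = -17/2 (r(c, G) = -9/2 + (-1*8)/2 = -9/2 + (½)*(-8) = -9/2 - 4 = -17/2)
(14*(-4))*12 + r(-409, S(22)) = (14*(-4))*12 - 17/2 = -56*12 - 17/2 = -672 - 17/2 = -1361/2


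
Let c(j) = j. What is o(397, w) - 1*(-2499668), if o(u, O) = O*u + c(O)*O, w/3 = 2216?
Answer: 49334828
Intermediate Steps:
w = 6648 (w = 3*2216 = 6648)
o(u, O) = O² + O*u (o(u, O) = O*u + O*O = O*u + O² = O² + O*u)
o(397, w) - 1*(-2499668) = 6648*(6648 + 397) - 1*(-2499668) = 6648*7045 + 2499668 = 46835160 + 2499668 = 49334828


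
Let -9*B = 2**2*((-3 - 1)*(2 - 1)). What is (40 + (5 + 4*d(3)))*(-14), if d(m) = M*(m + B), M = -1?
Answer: -3262/9 ≈ -362.44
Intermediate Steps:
B = 16/9 (B = -2**2*(-3 - 1)*(2 - 1)/9 = -4*(-4*1)/9 = -4*(-4)/9 = -1/9*(-16) = 16/9 ≈ 1.7778)
d(m) = -16/9 - m (d(m) = -(m + 16/9) = -(16/9 + m) = -16/9 - m)
(40 + (5 + 4*d(3)))*(-14) = (40 + (5 + 4*(-16/9 - 1*3)))*(-14) = (40 + (5 + 4*(-16/9 - 3)))*(-14) = (40 + (5 + 4*(-43/9)))*(-14) = (40 + (5 - 172/9))*(-14) = (40 - 127/9)*(-14) = (233/9)*(-14) = -3262/9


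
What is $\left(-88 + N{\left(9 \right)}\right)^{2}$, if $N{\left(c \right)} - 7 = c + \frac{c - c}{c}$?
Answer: $5184$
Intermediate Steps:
$N{\left(c \right)} = 7 + c$ ($N{\left(c \right)} = 7 + \left(c + \frac{c - c}{c}\right) = 7 + \left(c + \frac{0}{c}\right) = 7 + \left(c + 0\right) = 7 + c$)
$\left(-88 + N{\left(9 \right)}\right)^{2} = \left(-88 + \left(7 + 9\right)\right)^{2} = \left(-88 + 16\right)^{2} = \left(-72\right)^{2} = 5184$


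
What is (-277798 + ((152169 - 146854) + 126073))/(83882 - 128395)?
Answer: 146410/44513 ≈ 3.2892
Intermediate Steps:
(-277798 + ((152169 - 146854) + 126073))/(83882 - 128395) = (-277798 + (5315 + 126073))/(-44513) = (-277798 + 131388)*(-1/44513) = -146410*(-1/44513) = 146410/44513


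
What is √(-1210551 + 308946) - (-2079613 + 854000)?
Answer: 1225613 + I*√901605 ≈ 1.2256e+6 + 949.53*I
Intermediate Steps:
√(-1210551 + 308946) - (-2079613 + 854000) = √(-901605) - 1*(-1225613) = I*√901605 + 1225613 = 1225613 + I*√901605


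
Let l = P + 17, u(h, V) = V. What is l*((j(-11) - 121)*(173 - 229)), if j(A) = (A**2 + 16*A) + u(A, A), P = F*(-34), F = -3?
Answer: 1246168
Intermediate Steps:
P = 102 (P = -3*(-34) = 102)
j(A) = A**2 + 17*A (j(A) = (A**2 + 16*A) + A = A**2 + 17*A)
l = 119 (l = 102 + 17 = 119)
l*((j(-11) - 121)*(173 - 229)) = 119*((-11*(17 - 11) - 121)*(173 - 229)) = 119*((-11*6 - 121)*(-56)) = 119*((-66 - 121)*(-56)) = 119*(-187*(-56)) = 119*10472 = 1246168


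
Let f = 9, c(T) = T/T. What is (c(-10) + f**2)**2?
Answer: 6724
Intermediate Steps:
c(T) = 1
(c(-10) + f**2)**2 = (1 + 9**2)**2 = (1 + 81)**2 = 82**2 = 6724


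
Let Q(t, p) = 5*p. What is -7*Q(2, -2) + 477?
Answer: 547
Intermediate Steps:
-7*Q(2, -2) + 477 = -35*(-2) + 477 = -7*(-10) + 477 = 70 + 477 = 547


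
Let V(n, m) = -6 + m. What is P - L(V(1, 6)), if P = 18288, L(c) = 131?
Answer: 18157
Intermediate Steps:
P - L(V(1, 6)) = 18288 - 1*131 = 18288 - 131 = 18157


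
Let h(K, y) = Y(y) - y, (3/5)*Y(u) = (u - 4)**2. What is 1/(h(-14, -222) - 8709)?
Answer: 3/229919 ≈ 1.3048e-5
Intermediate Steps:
Y(u) = 5*(-4 + u)**2/3 (Y(u) = 5*(u - 4)**2/3 = 5*(-4 + u)**2/3)
h(K, y) = -y + 5*(-4 + y)**2/3 (h(K, y) = 5*(-4 + y)**2/3 - y = -y + 5*(-4 + y)**2/3)
1/(h(-14, -222) - 8709) = 1/((-1*(-222) + 5*(-4 - 222)**2/3) - 8709) = 1/((222 + (5/3)*(-226)**2) - 8709) = 1/((222 + (5/3)*51076) - 8709) = 1/((222 + 255380/3) - 8709) = 1/(256046/3 - 8709) = 1/(229919/3) = 3/229919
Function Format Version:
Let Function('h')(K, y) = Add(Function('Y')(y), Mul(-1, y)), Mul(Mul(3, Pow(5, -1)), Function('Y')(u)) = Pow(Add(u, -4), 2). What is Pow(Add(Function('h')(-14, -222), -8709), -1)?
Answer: Rational(3, 229919) ≈ 1.3048e-5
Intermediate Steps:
Function('Y')(u) = Mul(Rational(5, 3), Pow(Add(-4, u), 2)) (Function('Y')(u) = Mul(Rational(5, 3), Pow(Add(u, -4), 2)) = Mul(Rational(5, 3), Pow(Add(-4, u), 2)))
Function('h')(K, y) = Add(Mul(-1, y), Mul(Rational(5, 3), Pow(Add(-4, y), 2))) (Function('h')(K, y) = Add(Mul(Rational(5, 3), Pow(Add(-4, y), 2)), Mul(-1, y)) = Add(Mul(-1, y), Mul(Rational(5, 3), Pow(Add(-4, y), 2))))
Pow(Add(Function('h')(-14, -222), -8709), -1) = Pow(Add(Add(Mul(-1, -222), Mul(Rational(5, 3), Pow(Add(-4, -222), 2))), -8709), -1) = Pow(Add(Add(222, Mul(Rational(5, 3), Pow(-226, 2))), -8709), -1) = Pow(Add(Add(222, Mul(Rational(5, 3), 51076)), -8709), -1) = Pow(Add(Add(222, Rational(255380, 3)), -8709), -1) = Pow(Add(Rational(256046, 3), -8709), -1) = Pow(Rational(229919, 3), -1) = Rational(3, 229919)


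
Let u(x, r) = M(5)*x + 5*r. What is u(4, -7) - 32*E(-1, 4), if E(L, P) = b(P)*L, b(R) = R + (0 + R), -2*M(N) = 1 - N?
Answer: 229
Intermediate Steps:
M(N) = -½ + N/2 (M(N) = -(1 - N)/2 = -½ + N/2)
b(R) = 2*R (b(R) = R + R = 2*R)
u(x, r) = 2*x + 5*r (u(x, r) = (-½ + (½)*5)*x + 5*r = (-½ + 5/2)*x + 5*r = 2*x + 5*r)
E(L, P) = 2*L*P (E(L, P) = (2*P)*L = 2*L*P)
u(4, -7) - 32*E(-1, 4) = (2*4 + 5*(-7)) - 64*(-1)*4 = (8 - 35) - 32*(-8) = -27 + 256 = 229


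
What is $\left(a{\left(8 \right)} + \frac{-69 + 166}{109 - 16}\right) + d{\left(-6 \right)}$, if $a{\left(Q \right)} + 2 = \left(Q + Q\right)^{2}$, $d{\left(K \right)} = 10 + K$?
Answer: $\frac{24091}{93} \approx 259.04$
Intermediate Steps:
$a{\left(Q \right)} = -2 + 4 Q^{2}$ ($a{\left(Q \right)} = -2 + \left(Q + Q\right)^{2} = -2 + \left(2 Q\right)^{2} = -2 + 4 Q^{2}$)
$\left(a{\left(8 \right)} + \frac{-69 + 166}{109 - 16}\right) + d{\left(-6 \right)} = \left(\left(-2 + 4 \cdot 8^{2}\right) + \frac{-69 + 166}{109 - 16}\right) + \left(10 - 6\right) = \left(\left(-2 + 4 \cdot 64\right) + \frac{97}{93}\right) + 4 = \left(\left(-2 + 256\right) + 97 \cdot \frac{1}{93}\right) + 4 = \left(254 + \frac{97}{93}\right) + 4 = \frac{23719}{93} + 4 = \frac{24091}{93}$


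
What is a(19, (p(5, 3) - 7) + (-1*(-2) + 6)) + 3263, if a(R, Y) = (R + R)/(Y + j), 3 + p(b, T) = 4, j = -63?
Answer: 199005/61 ≈ 3262.4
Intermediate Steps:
p(b, T) = 1 (p(b, T) = -3 + 4 = 1)
a(R, Y) = 2*R/(-63 + Y) (a(R, Y) = (R + R)/(Y - 63) = (2*R)/(-63 + Y) = 2*R/(-63 + Y))
a(19, (p(5, 3) - 7) + (-1*(-2) + 6)) + 3263 = 2*19/(-63 + ((1 - 7) + (-1*(-2) + 6))) + 3263 = 2*19/(-63 + (-6 + (2 + 6))) + 3263 = 2*19/(-63 + (-6 + 8)) + 3263 = 2*19/(-63 + 2) + 3263 = 2*19/(-61) + 3263 = 2*19*(-1/61) + 3263 = -38/61 + 3263 = 199005/61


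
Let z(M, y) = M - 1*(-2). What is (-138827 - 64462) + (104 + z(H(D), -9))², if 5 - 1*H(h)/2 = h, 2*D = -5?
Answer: -188648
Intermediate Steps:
D = -5/2 (D = (½)*(-5) = -5/2 ≈ -2.5000)
H(h) = 10 - 2*h
z(M, y) = 2 + M (z(M, y) = M + 2 = 2 + M)
(-138827 - 64462) + (104 + z(H(D), -9))² = (-138827 - 64462) + (104 + (2 + (10 - 2*(-5/2))))² = -203289 + (104 + (2 + (10 + 5)))² = -203289 + (104 + (2 + 15))² = -203289 + (104 + 17)² = -203289 + 121² = -203289 + 14641 = -188648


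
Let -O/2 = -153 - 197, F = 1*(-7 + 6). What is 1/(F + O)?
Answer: 1/699 ≈ 0.0014306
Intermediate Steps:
F = -1 (F = 1*(-1) = -1)
O = 700 (O = -2*(-153 - 197) = -2*(-350) = 700)
1/(F + O) = 1/(-1 + 700) = 1/699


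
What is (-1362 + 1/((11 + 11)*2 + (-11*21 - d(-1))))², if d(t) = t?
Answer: 64177608889/34596 ≈ 1.8551e+6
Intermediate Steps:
(-1362 + 1/((11 + 11)*2 + (-11*21 - d(-1))))² = (-1362 + 1/((11 + 11)*2 + (-11*21 - 1*(-1))))² = (-1362 + 1/(22*2 + (-231 + 1)))² = (-1362 + 1/(44 - 230))² = (-1362 + 1/(-186))² = (-1362 - 1/186)² = (-253333/186)² = 64177608889/34596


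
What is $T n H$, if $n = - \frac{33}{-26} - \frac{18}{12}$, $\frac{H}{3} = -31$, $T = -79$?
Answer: $- \frac{22041}{13} \approx -1695.5$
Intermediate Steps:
$H = -93$ ($H = 3 \left(-31\right) = -93$)
$n = - \frac{3}{13}$ ($n = \left(-33\right) \left(- \frac{1}{26}\right) - \frac{3}{2} = \frac{33}{26} - \frac{3}{2} = - \frac{3}{13} \approx -0.23077$)
$T n H = \left(-79\right) \left(- \frac{3}{13}\right) \left(-93\right) = \frac{237}{13} \left(-93\right) = - \frac{22041}{13}$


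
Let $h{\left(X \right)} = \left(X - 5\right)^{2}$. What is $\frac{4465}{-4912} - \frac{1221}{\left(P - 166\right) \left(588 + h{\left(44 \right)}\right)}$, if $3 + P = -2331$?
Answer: $- \frac{53008367}{58330000} \approx -0.90877$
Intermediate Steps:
$P = -2334$ ($P = -3 - 2331 = -2334$)
$h{\left(X \right)} = \left(-5 + X\right)^{2}$
$\frac{4465}{-4912} - \frac{1221}{\left(P - 166\right) \left(588 + h{\left(44 \right)}\right)} = \frac{4465}{-4912} - \frac{1221}{\left(-2334 - 166\right) \left(588 + \left(-5 + 44\right)^{2}\right)} = 4465 \left(- \frac{1}{4912}\right) - \frac{1221}{\left(-2500\right) \left(588 + 39^{2}\right)} = - \frac{4465}{4912} - \frac{1221}{\left(-2500\right) \left(588 + 1521\right)} = - \frac{4465}{4912} - \frac{1221}{\left(-2500\right) 2109} = - \frac{4465}{4912} - \frac{1221}{-5272500} = - \frac{4465}{4912} - - \frac{11}{47500} = - \frac{4465}{4912} + \frac{11}{47500} = - \frac{53008367}{58330000}$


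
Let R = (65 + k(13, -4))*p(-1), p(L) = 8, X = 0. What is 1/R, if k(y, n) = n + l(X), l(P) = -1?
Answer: 1/480 ≈ 0.0020833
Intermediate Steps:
k(y, n) = -1 + n (k(y, n) = n - 1 = -1 + n)
R = 480 (R = (65 + (-1 - 4))*8 = (65 - 5)*8 = 60*8 = 480)
1/R = 1/480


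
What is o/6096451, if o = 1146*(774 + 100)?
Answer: 1001604/6096451 ≈ 0.16429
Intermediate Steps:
o = 1001604 (o = 1146*874 = 1001604)
o/6096451 = 1001604/6096451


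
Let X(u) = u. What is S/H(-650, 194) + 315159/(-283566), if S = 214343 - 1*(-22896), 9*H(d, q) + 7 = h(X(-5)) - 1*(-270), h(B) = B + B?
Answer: 201792164413/23914066 ≈ 8438.2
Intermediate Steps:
h(B) = 2*B
H(d, q) = 253/9 (H(d, q) = -7/9 + (2*(-5) - 1*(-270))/9 = -7/9 + (-10 + 270)/9 = -7/9 + (⅑)*260 = -7/9 + 260/9 = 253/9)
S = 237239 (S = 214343 + 22896 = 237239)
S/H(-650, 194) + 315159/(-283566) = 237239/(253/9) + 315159/(-283566) = 237239*(9/253) + 315159*(-1/283566) = 2135151/253 - 105053/94522 = 201792164413/23914066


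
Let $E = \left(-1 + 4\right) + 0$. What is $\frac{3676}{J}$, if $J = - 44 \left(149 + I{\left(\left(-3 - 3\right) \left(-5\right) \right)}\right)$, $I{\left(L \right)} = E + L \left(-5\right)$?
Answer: $- \frac{919}{22} \approx -41.773$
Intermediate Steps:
$E = 3$ ($E = 3 + 0 = 3$)
$I{\left(L \right)} = 3 - 5 L$ ($I{\left(L \right)} = 3 + L \left(-5\right) = 3 - 5 L$)
$J = -88$ ($J = - 44 \left(149 + \left(3 - 5 \left(-3 - 3\right) \left(-5\right)\right)\right) = - 44 \left(149 + \left(3 - 5 \left(\left(-6\right) \left(-5\right)\right)\right)\right) = - 44 \left(149 + \left(3 - 150\right)\right) = - 44 \left(149 - 147\right) = \left(-44\right) 2 = -88$)
$\frac{3676}{J} = \frac{3676}{-88} = 3676 \left(- \frac{1}{88}\right) = - \frac{919}{22}$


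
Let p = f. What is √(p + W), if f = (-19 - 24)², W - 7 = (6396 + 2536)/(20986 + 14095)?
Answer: 2*√571112260177/35081 ≈ 43.084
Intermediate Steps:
W = 254499/35081 (W = 7 + (6396 + 2536)/(20986 + 14095) = 7 + 8932/35081 = 254499/35081 ≈ 7.2546)
f = 1849 (f = (-43)² = 1849)
p = 1849
√(p + W) = √(1849 + 254499/35081) = √(65119268/35081) = 2*√571112260177/35081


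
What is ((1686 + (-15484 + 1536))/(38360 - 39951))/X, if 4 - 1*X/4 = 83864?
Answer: -6131/266842520 ≈ -2.2976e-5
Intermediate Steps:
X = -335440 (X = 16 - 4*83864 = 16 - 335456 = -335440)
((1686 + (-15484 + 1536))/(38360 - 39951))/X = ((1686 + (-15484 + 1536))/(38360 - 39951))/(-335440) = ((1686 - 13948)/(-1591))*(-1/335440) = -12262*(-1/1591)*(-1/335440) = (12262/1591)*(-1/335440) = -6131/266842520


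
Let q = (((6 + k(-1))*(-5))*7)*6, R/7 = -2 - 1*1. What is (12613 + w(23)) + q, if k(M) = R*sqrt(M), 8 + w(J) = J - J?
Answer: 11345 + 4410*I ≈ 11345.0 + 4410.0*I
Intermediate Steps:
R = -21 (R = 7*(-2 - 1*1) = 7*(-2 - 1) = 7*(-3) = -21)
w(J) = -8 (w(J) = -8 + (J - J) = -8 + 0 = -8)
k(M) = -21*sqrt(M)
q = -1260 + 4410*I (q = (((6 - 21*I)*(-5))*7)*6 = ((-30 + 105*I)*7)*6 = (-210 + 735*I)*6 = -1260 + 4410*I ≈ -1260.0 + 4410.0*I)
(12613 + w(23)) + q = (12613 - 8) + (-1260 + 4410*I) = 12605 + (-1260 + 4410*I) = 11345 + 4410*I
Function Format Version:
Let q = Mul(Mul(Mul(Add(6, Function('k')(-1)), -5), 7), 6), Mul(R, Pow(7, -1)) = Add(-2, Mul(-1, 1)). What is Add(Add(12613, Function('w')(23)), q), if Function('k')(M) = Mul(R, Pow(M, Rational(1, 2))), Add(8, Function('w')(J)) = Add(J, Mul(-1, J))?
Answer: Add(11345, Mul(4410, I)) ≈ Add(11345., Mul(4410.0, I))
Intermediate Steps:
R = -21 (R = Mul(7, Add(-2, Mul(-1, 1))) = Mul(7, Add(-2, -1)) = Mul(7, -3) = -21)
Function('w')(J) = -8 (Function('w')(J) = Add(-8, Add(J, Mul(-1, J))) = Add(-8, 0) = -8)
Function('k')(M) = Mul(-21, Pow(M, Rational(1, 2)))
q = Add(-1260, Mul(4410, I)) (q = Mul(Mul(Mul(Add(6, Mul(-21, Pow(-1, Rational(1, 2)))), -5), 7), 6) = Mul(Mul(Mul(Add(6, Mul(-21, I)), -5), 7), 6) = Mul(Mul(Add(-30, Mul(105, I)), 7), 6) = Mul(Add(-210, Mul(735, I)), 6) = Add(-1260, Mul(4410, I)) ≈ Add(-1260.0, Mul(4410.0, I)))
Add(Add(12613, Function('w')(23)), q) = Add(Add(12613, -8), Add(-1260, Mul(4410, I))) = Add(12605, Add(-1260, Mul(4410, I))) = Add(11345, Mul(4410, I))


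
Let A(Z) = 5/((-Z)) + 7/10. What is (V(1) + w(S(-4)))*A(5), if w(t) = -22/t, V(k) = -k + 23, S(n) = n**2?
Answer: -99/16 ≈ -6.1875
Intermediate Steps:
V(k) = 23 - k
A(Z) = 7/10 - 5/Z (A(Z) = 5*(-1/Z) + 7*(1/10) = -5/Z + 7/10 = 7/10 - 5/Z)
(V(1) + w(S(-4)))*A(5) = ((23 - 1*1) - 22/((-4)**2))*(7/10 - 5/5) = ((23 - 1) - 22/16)*(7/10 - 5*1/5) = (22 - 22*1/16)*(7/10 - 1) = (22 - 11/8)*(-3/10) = (165/8)*(-3/10) = -99/16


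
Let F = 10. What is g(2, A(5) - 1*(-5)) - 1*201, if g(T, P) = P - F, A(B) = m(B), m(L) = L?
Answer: -201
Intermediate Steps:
A(B) = B
g(T, P) = -10 + P (g(T, P) = P - 1*10 = P - 10 = -10 + P)
g(2, A(5) - 1*(-5)) - 1*201 = (-10 + (5 - 1*(-5))) - 1*201 = (-10 + (5 + 5)) - 201 = (-10 + 10) - 201 = 0 - 201 = -201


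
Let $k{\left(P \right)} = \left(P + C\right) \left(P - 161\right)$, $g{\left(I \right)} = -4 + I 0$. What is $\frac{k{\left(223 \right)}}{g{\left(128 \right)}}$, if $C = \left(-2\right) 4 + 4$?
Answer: $- \frac{6789}{2} \approx -3394.5$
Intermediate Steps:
$g{\left(I \right)} = -4$ ($g{\left(I \right)} = -4 + 0 = -4$)
$C = -4$ ($C = -8 + 4 = -4$)
$k{\left(P \right)} = \left(-161 + P\right) \left(-4 + P\right)$ ($k{\left(P \right)} = \left(P - 4\right) \left(P - 161\right) = \left(-4 + P\right) \left(-161 + P\right) = \left(-161 + P\right) \left(-4 + P\right)$)
$\frac{k{\left(223 \right)}}{g{\left(128 \right)}} = \frac{644 + 223^{2} - 36795}{-4} = \left(644 + 49729 - 36795\right) \left(- \frac{1}{4}\right) = 13578 \left(- \frac{1}{4}\right) = - \frac{6789}{2}$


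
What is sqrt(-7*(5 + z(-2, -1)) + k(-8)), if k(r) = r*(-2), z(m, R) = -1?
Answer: 2*I*sqrt(3) ≈ 3.4641*I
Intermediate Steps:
k(r) = -2*r
sqrt(-7*(5 + z(-2, -1)) + k(-8)) = sqrt(-7*(5 - 1) - 2*(-8)) = sqrt(-7*4 + 16) = sqrt(-28 + 16) = sqrt(-12) = 2*I*sqrt(3)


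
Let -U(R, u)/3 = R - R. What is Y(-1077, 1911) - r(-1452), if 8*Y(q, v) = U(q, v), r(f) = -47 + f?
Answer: 1499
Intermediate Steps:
U(R, u) = 0 (U(R, u) = -3*(R - R) = -3*0 = 0)
Y(q, v) = 0 (Y(q, v) = (⅛)*0 = 0)
Y(-1077, 1911) - r(-1452) = 0 - (-47 - 1452) = 0 - 1*(-1499) = 0 + 1499 = 1499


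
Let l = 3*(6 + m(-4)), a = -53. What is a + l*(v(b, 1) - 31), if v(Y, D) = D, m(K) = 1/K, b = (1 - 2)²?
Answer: -1141/2 ≈ -570.50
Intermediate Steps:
b = 1 (b = (-1)² = 1)
l = 69/4 (l = 3*(6 + 1/(-4)) = 3*(6 - ¼) = 3*(23/4) = 69/4 ≈ 17.250)
a + l*(v(b, 1) - 31) = -53 + 69*(1 - 31)/4 = -53 + (69/4)*(-30) = -53 - 1035/2 = -1141/2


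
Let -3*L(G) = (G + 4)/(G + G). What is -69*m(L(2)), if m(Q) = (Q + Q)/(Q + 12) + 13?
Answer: -891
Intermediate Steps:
L(G) = -(4 + G)/(6*G) (L(G) = -(G + 4)/(3*(G + G)) = -(4 + G)/(3*(2*G)) = -(4 + G)*1/(2*G)/3 = -(4 + G)/(6*G))
m(Q) = 13 + 2*Q/(12 + Q) (m(Q) = (2*Q)/(12 + Q) + 13 = 2*Q/(12 + Q) + 13 = 13 + 2*Q/(12 + Q))
-69*m(L(2)) = -207*(52 + 5*((⅙)*(-4 - 1*2)/2))/(12 + (⅙)*(-4 - 1*2)/2) = -207*(52 + 5*((⅙)*(½)*(-4 - 2)))/(12 + (⅙)*(½)*(-4 - 2)) = -207*(52 + 5*((⅙)*(½)*(-6)))/(12 + (⅙)*(½)*(-6)) = -207*(52 + 5*(-½))/(12 - ½) = -207*(52 - 5/2)/23/2 = -207*2*99/(23*2) = -69*297/23 = -891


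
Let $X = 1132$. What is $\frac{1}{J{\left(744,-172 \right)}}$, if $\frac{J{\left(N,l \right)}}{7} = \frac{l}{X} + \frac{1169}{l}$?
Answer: $- \frac{48676}{2367561} \approx -0.02056$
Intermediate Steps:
$J{\left(N,l \right)} = \frac{8183}{l} + \frac{7 l}{1132}$ ($J{\left(N,l \right)} = 7 \left(\frac{l}{1132} + \frac{1169}{l}\right) = 7 \left(\frac{1169}{l} + \frac{l}{1132}\right) = \frac{8183}{l} + \frac{7 l}{1132}$)
$\frac{1}{J{\left(744,-172 \right)}} = \frac{1}{\frac{8183}{-172} + \frac{7}{1132} \left(-172\right)} = \frac{1}{8183 \left(- \frac{1}{172}\right) - \frac{301}{283}} = \frac{1}{- \frac{8183}{172} - \frac{301}{283}} = \frac{1}{- \frac{2367561}{48676}} = - \frac{48676}{2367561}$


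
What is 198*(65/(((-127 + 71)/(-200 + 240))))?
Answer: -64350/7 ≈ -9192.9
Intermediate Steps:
198*(65/(((-127 + 71)/(-200 + 240)))) = 198*(65/((-56/40))) = 198*(65/((-56*1/40))) = 198*(65/(-7/5)) = 198*(65*(-5/7)) = 198*(-325/7) = -64350/7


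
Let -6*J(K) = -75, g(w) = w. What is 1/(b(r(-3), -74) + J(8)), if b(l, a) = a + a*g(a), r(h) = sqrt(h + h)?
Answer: 2/10829 ≈ 0.00018469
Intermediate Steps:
r(h) = sqrt(2)*sqrt(h) (r(h) = sqrt(2*h) = sqrt(2)*sqrt(h))
b(l, a) = a + a**2 (b(l, a) = a + a*a = a + a**2)
J(K) = 25/2 (J(K) = -1/6*(-75) = 25/2)
1/(b(r(-3), -74) + J(8)) = 1/(-74*(1 - 74) + 25/2) = 1/(-74*(-73) + 25/2) = 1/(5402 + 25/2) = 1/(10829/2) = 2/10829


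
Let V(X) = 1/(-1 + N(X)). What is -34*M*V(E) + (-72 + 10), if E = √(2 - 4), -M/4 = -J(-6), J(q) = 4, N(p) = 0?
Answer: 482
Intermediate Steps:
M = 16 (M = -(-4)*4 = -4*(-4) = 16)
E = I*√2 (E = √(-2) = I*√2 ≈ 1.4142*I)
V(X) = -1 (V(X) = 1/(-1 + 0) = 1/(-1) = -1)
-34*M*V(E) + (-72 + 10) = -544*(-1) + (-72 + 10) = -34*(-16) - 62 = 544 - 62 = 482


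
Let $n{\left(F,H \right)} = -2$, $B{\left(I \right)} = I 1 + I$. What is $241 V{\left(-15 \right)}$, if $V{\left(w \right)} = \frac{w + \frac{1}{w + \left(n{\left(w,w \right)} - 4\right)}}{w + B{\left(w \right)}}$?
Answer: $\frac{76156}{945} \approx 80.588$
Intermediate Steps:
$B{\left(I \right)} = 2 I$ ($B{\left(I \right)} = I + I = 2 I$)
$V{\left(w \right)} = \frac{w + \frac{1}{-6 + w}}{3 w}$ ($V{\left(w \right)} = \frac{w + \frac{1}{w - 6}}{w + 2 w} = \frac{w + \frac{1}{w - 6}}{3 w} = \left(w + \frac{1}{w - 6}\right) \frac{1}{3 w} = \left(w + \frac{1}{-6 + w}\right) \frac{1}{3 w} = \frac{w + \frac{1}{-6 + w}}{3 w}$)
$241 V{\left(-15 \right)} = 241 \frac{1 + \left(-15\right)^{2} - -90}{3 \left(-15\right) \left(-6 - 15\right)} = 241 \cdot \frac{1}{3} \left(- \frac{1}{15}\right) \frac{1}{-21} \left(1 + 225 + 90\right) = 241 \cdot \frac{1}{3} \left(- \frac{1}{15}\right) \left(- \frac{1}{21}\right) 316 = 241 \cdot \frac{316}{945} = \frac{76156}{945}$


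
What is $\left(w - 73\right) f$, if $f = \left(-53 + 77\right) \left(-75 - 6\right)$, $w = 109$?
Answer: $-69984$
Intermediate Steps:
$f = -1944$ ($f = 24 \left(-81\right) = -1944$)
$\left(w - 73\right) f = \left(109 - 73\right) \left(-1944\right) = 36 \left(-1944\right) = -69984$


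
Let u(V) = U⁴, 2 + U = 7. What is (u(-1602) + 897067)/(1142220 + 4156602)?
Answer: 448846/2649411 ≈ 0.16941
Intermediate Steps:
U = 5 (U = -2 + 7 = 5)
u(V) = 625 (u(V) = 5⁴ = 625)
(u(-1602) + 897067)/(1142220 + 4156602) = (625 + 897067)/(1142220 + 4156602) = 897692/5298822 = 897692*(1/5298822) = 448846/2649411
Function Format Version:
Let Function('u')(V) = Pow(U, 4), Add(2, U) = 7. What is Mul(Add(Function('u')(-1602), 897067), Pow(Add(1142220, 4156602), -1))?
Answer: Rational(448846, 2649411) ≈ 0.16941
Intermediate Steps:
U = 5 (U = Add(-2, 7) = 5)
Function('u')(V) = 625 (Function('u')(V) = Pow(5, 4) = 625)
Mul(Add(Function('u')(-1602), 897067), Pow(Add(1142220, 4156602), -1)) = Mul(Add(625, 897067), Pow(Add(1142220, 4156602), -1)) = Mul(897692, Pow(5298822, -1)) = Mul(897692, Rational(1, 5298822)) = Rational(448846, 2649411)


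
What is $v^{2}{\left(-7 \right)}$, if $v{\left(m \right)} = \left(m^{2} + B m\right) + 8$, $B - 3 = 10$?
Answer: $1156$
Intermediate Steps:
$B = 13$ ($B = 3 + 10 = 13$)
$v{\left(m \right)} = 8 + m^{2} + 13 m$ ($v{\left(m \right)} = \left(m^{2} + 13 m\right) + 8 = 8 + m^{2} + 13 m$)
$v^{2}{\left(-7 \right)} = \left(8 + \left(-7\right)^{2} + 13 \left(-7\right)\right)^{2} = \left(8 + 49 - 91\right)^{2} = \left(-34\right)^{2} = 1156$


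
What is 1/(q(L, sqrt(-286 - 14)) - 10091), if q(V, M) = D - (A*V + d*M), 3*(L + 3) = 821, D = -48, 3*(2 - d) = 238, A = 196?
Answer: -568707/35952552961 - 6960*I*sqrt(3)/35952552961 ≈ -1.5818e-5 - 3.3531e-7*I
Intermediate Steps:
d = -232/3 (d = 2 - 1/3*238 = 2 - 238/3 = -232/3 ≈ -77.333)
L = 812/3 (L = -3 + (1/3)*821 = -3 + 821/3 = 812/3 ≈ 270.67)
q(V, M) = -48 - 196*V + 232*M/3 (q(V, M) = -48 - (196*V - 232*M/3) = -48 + (-196*V + 232*M/3) = -48 - 196*V + 232*M/3)
1/(q(L, sqrt(-286 - 14)) - 10091) = 1/((-48 - 196*812/3 + 232*sqrt(-286 - 14)/3) - 10091) = 1/((-48 - 159152/3 + 232*sqrt(-300)/3) - 10091) = 1/((-48 - 159152/3 + 232*(10*I*sqrt(3))/3) - 10091) = 1/((-48 - 159152/3 + 2320*I*sqrt(3)/3) - 10091) = 1/((-159296/3 + 2320*I*sqrt(3)/3) - 10091) = 1/(-189569/3 + 2320*I*sqrt(3)/3)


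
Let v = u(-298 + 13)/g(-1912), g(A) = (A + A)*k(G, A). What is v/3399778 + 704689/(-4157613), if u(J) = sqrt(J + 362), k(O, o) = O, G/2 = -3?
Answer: -704689/4157613 + sqrt(77)/78004506432 ≈ -0.16949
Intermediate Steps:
G = -6 (G = 2*(-3) = -6)
u(J) = sqrt(362 + J)
g(A) = -12*A (g(A) = (A + A)*(-6) = (2*A)*(-6) = -12*A)
v = sqrt(77)/22944 (v = sqrt(362 + (-298 + 13))/((-12*(-1912))) = sqrt(362 - 285)/22944 = sqrt(77)*(1/22944) = sqrt(77)/22944 ≈ 0.00038245)
v/3399778 + 704689/(-4157613) = (sqrt(77)/22944)/3399778 + 704689/(-4157613) = (sqrt(77)/22944)*(1/3399778) + 704689*(-1/4157613) = sqrt(77)/78004506432 - 704689/4157613 = -704689/4157613 + sqrt(77)/78004506432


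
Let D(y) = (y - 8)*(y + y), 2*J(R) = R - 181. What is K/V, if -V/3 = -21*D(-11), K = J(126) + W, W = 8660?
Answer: 5755/17556 ≈ 0.32781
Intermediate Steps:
J(R) = -181/2 + R/2 (J(R) = (R - 181)/2 = (-181 + R)/2 = -181/2 + R/2)
D(y) = 2*y*(-8 + y) (D(y) = (-8 + y)*(2*y) = 2*y*(-8 + y))
K = 17265/2 (K = (-181/2 + (½)*126) + 8660 = (-181/2 + 63) + 8660 = -55/2 + 8660 = 17265/2 ≈ 8632.5)
V = 26334 (V = -(-63)*2*(-11)*(-8 - 11) = -(-63)*2*(-11)*(-19) = -(-63)*418 = -3*(-8778) = 26334)
K/V = (17265/2)/26334 = (17265/2)*(1/26334) = 5755/17556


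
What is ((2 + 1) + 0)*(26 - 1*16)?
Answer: 30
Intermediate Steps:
((2 + 1) + 0)*(26 - 1*16) = (3 + 0)*(26 - 16) = 3*10 = 30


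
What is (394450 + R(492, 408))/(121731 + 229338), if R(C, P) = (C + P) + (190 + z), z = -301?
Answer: 395239/351069 ≈ 1.1258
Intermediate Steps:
R(C, P) = -111 + C + P (R(C, P) = (C + P) + (190 - 301) = (C + P) - 111 = -111 + C + P)
(394450 + R(492, 408))/(121731 + 229338) = (394450 + (-111 + 492 + 408))/(121731 + 229338) = (394450 + 789)/351069 = 395239*(1/351069) = 395239/351069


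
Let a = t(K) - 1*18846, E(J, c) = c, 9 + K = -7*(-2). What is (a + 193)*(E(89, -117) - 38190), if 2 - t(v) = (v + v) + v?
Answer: 715038462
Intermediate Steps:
K = 5 (K = -9 - 7*(-2) = -9 + 14 = 5)
t(v) = 2 - 3*v (t(v) = 2 - ((v + v) + v) = 2 - (2*v + v) = 2 - 3*v)
a = -18859 (a = (2 - 3*5) - 1*18846 = (2 - 15) - 18846 = -13 - 18846 = -18859)
(a + 193)*(E(89, -117) - 38190) = (-18859 + 193)*(-117 - 38190) = -18666*(-38307) = 715038462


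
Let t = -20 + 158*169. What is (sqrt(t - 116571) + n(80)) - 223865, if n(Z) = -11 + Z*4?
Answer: -223556 + 19*I*sqrt(249) ≈ -2.2356e+5 + 299.81*I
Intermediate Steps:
t = 26682 (t = -20 + 26702 = 26682)
n(Z) = -11 + 4*Z
(sqrt(t - 116571) + n(80)) - 223865 = (sqrt(26682 - 116571) + (-11 + 4*80)) - 223865 = (sqrt(-89889) + (-11 + 320)) - 223865 = (19*I*sqrt(249) + 309) - 223865 = (309 + 19*I*sqrt(249)) - 223865 = -223556 + 19*I*sqrt(249)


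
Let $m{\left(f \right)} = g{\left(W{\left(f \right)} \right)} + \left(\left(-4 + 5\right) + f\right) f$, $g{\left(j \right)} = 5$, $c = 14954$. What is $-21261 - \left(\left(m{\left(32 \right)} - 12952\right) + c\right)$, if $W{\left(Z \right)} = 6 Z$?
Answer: $-24324$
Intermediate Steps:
$m{\left(f \right)} = 5 + f \left(1 + f\right)$ ($m{\left(f \right)} = 5 + \left(\left(-4 + 5\right) + f\right) f = 5 + \left(1 + f\right) f = 5 + f \left(1 + f\right)$)
$-21261 - \left(\left(m{\left(32 \right)} - 12952\right) + c\right) = -21261 - \left(\left(\left(5 + 32 + 32^{2}\right) - 12952\right) + 14954\right) = -21261 - \left(\left(\left(5 + 32 + 1024\right) - 12952\right) + 14954\right) = -21261 - \left(\left(1061 - 12952\right) + 14954\right) = -21261 - \left(-11891 + 14954\right) = -21261 - 3063 = -24324$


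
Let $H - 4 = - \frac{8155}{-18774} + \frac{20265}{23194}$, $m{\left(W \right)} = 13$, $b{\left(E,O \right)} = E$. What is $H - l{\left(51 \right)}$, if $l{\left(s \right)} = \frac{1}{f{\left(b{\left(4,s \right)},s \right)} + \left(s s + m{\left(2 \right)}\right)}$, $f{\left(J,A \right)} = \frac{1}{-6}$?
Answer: $\frac{1294526468507}{243895382091} \approx 5.3077$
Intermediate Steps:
$f{\left(J,A \right)} = - \frac{1}{6}$
$l{\left(s \right)} = \frac{1}{\frac{77}{6} + s^{2}}$ ($l{\left(s \right)} = \frac{1}{- \frac{1}{6} + \left(s s + 13\right)} = \frac{1}{- \frac{1}{6} + \left(s^{2} + 13\right)} = \frac{1}{- \frac{1}{6} + \left(13 + s^{2}\right)} = \frac{1}{\frac{77}{6} + s^{2}}$)
$H = \frac{82549243}{15551577}$ ($H = 4 + \left(- \frac{8155}{-18774} + \frac{20265}{23194}\right) = 4 + \left(\left(-8155\right) \left(- \frac{1}{18774}\right) + 20265 \cdot \frac{1}{23194}\right) = 4 + \left(\frac{1165}{2682} + \frac{20265}{23194}\right) = 4 + \frac{20342935}{15551577} = \frac{82549243}{15551577} \approx 5.3081$)
$H - l{\left(51 \right)} = \frac{82549243}{15551577} - \frac{6}{77 + 6 \cdot 51^{2}} = \frac{82549243}{15551577} - \frac{6}{77 + 6 \cdot 2601} = \frac{82549243}{15551577} - \frac{6}{77 + 15606} = \frac{82549243}{15551577} - \frac{6}{15683} = \frac{1294526468507}{243895382091}$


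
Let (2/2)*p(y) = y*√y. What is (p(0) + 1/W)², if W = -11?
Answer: 1/121 ≈ 0.0082645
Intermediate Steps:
p(y) = y^(3/2) (p(y) = y*√y = y^(3/2))
(p(0) + 1/W)² = (0^(3/2) + 1/(-11))² = (0 - 1/11)² = (-1/11)² = 1/121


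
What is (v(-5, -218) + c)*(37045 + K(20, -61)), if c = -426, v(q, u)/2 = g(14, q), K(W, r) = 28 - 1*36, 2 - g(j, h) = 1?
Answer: -15703688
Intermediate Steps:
g(j, h) = 1 (g(j, h) = 2 - 1*1 = 2 - 1 = 1)
K(W, r) = -8 (K(W, r) = 28 - 36 = -8)
v(q, u) = 2 (v(q, u) = 2*1 = 2)
(v(-5, -218) + c)*(37045 + K(20, -61)) = (2 - 426)*(37045 - 8) = -424*37037 = -15703688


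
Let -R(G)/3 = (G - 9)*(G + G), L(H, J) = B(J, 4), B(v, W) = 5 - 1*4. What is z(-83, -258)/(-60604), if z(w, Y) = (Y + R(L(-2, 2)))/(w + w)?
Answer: -105/5030132 ≈ -2.0874e-5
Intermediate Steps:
B(v, W) = 1 (B(v, W) = 5 - 4 = 1)
L(H, J) = 1
R(G) = -6*G*(-9 + G) (R(G) = -3*(G - 9)*(G + G) = -3*(-9 + G)*2*G = -6*G*(-9 + G))
z(w, Y) = (48 + Y)/(2*w) (z(w, Y) = (Y + 6*1*(9 - 1*1))/(w + w) = (Y + 6*1*(9 - 1))/((2*w)) = (Y + 6*1*8)*(1/(2*w)) = (Y + 48)*(1/(2*w)) = (48 + Y)*(1/(2*w)) = (48 + Y)/(2*w))
z(-83, -258)/(-60604) = ((½)*(48 - 258)/(-83))/(-60604) = ((½)*(-1/83)*(-210))*(-1/60604) = (105/83)*(-1/60604) = -105/5030132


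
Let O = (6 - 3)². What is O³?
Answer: 729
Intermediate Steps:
O = 9 (O = 3² = 9)
O³ = 9³ = 729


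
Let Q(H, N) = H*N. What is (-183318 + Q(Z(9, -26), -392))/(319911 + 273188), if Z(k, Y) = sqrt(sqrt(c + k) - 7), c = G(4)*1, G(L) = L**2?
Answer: -183318/593099 - 392*I*sqrt(2)/593099 ≈ -0.30908 - 0.0009347*I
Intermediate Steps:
c = 16 (c = 4**2*1 = 16*1 = 16)
Z(k, Y) = sqrt(-7 + sqrt(16 + k)) (Z(k, Y) = sqrt(sqrt(16 + k) - 7) = sqrt(-7 + sqrt(16 + k)))
(-183318 + Q(Z(9, -26), -392))/(319911 + 273188) = (-183318 + sqrt(-7 + sqrt(16 + 9))*(-392))/(319911 + 273188) = (-183318 + sqrt(-7 + sqrt(25))*(-392))/593099 = (-183318 + sqrt(-7 + 5)*(-392))*(1/593099) = (-183318 + sqrt(-2)*(-392))*(1/593099) = (-183318 + (I*sqrt(2))*(-392))*(1/593099) = (-183318 - 392*I*sqrt(2))*(1/593099) = -183318/593099 - 392*I*sqrt(2)/593099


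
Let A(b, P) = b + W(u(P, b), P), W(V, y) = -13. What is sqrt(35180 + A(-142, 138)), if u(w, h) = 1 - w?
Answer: 5*sqrt(1401) ≈ 187.15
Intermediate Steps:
A(b, P) = -13 + b (A(b, P) = b - 13 = -13 + b)
sqrt(35180 + A(-142, 138)) = sqrt(35180 + (-13 - 142)) = sqrt(35180 - 155) = sqrt(35025) = 5*sqrt(1401)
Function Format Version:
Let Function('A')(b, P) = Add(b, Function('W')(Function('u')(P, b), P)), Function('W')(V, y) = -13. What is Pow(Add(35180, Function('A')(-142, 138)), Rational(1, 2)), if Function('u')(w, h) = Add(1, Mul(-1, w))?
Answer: Mul(5, Pow(1401, Rational(1, 2))) ≈ 187.15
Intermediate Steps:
Function('A')(b, P) = Add(-13, b) (Function('A')(b, P) = Add(b, -13) = Add(-13, b))
Pow(Add(35180, Function('A')(-142, 138)), Rational(1, 2)) = Pow(Add(35180, Add(-13, -142)), Rational(1, 2)) = Pow(Add(35180, -155), Rational(1, 2)) = Pow(35025, Rational(1, 2)) = Mul(5, Pow(1401, Rational(1, 2)))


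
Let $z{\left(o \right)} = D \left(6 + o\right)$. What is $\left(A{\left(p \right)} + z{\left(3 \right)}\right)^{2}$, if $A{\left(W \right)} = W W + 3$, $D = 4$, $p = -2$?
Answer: $1849$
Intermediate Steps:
$A{\left(W \right)} = 3 + W^{2}$ ($A{\left(W \right)} = W^{2} + 3 = 3 + W^{2}$)
$z{\left(o \right)} = 24 + 4 o$ ($z{\left(o \right)} = 4 \left(6 + o\right) = 24 + 4 o$)
$\left(A{\left(p \right)} + z{\left(3 \right)}\right)^{2} = \left(\left(3 + \left(-2\right)^{2}\right) + \left(24 + 4 \cdot 3\right)\right)^{2} = \left(\left(3 + 4\right) + \left(24 + 12\right)\right)^{2} = \left(7 + 36\right)^{2} = 43^{2} = 1849$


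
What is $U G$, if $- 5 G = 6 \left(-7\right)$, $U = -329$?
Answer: $- \frac{13818}{5} \approx -2763.6$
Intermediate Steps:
$G = \frac{42}{5}$ ($G = - \frac{6 \left(-7\right)}{5} = \left(- \frac{1}{5}\right) \left(-42\right) = \frac{42}{5} \approx 8.4$)
$U G = \left(-329\right) \frac{42}{5} = - \frac{13818}{5}$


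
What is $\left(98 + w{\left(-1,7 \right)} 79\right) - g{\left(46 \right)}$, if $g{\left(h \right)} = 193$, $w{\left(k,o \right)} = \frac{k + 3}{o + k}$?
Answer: $- \frac{206}{3} \approx -68.667$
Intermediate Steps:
$w{\left(k,o \right)} = \frac{3 + k}{k + o}$
$\left(98 + w{\left(-1,7 \right)} 79\right) - g{\left(46 \right)} = \left(98 + \frac{3 - 1}{-1 + 7} \cdot 79\right) - 193 = \left(98 + \frac{1}{6} \cdot 2 \cdot 79\right) - 193 = \left(98 + \frac{1}{3} \cdot 79\right) - 193 = \left(98 + \frac{79}{3}\right) - 193 = \frac{373}{3} - 193 = - \frac{206}{3}$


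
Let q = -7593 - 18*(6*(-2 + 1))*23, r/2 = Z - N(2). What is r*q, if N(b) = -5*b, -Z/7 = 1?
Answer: -30654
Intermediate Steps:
Z = -7 (Z = -7*1 = -7)
r = 6 (r = 2*(-7 - (-5)*2) = 2*(-7 - 1*(-10)) = 2*(-7 + 10) = 2*3 = 6)
q = -5109 (q = -7593 - 18*(6*(-1))*23 = -7593 - 18*(-6)*23 = -7593 - (-108)*23 = -7593 - 1*(-2484) = -7593 + 2484 = -5109)
r*q = 6*(-5109) = -30654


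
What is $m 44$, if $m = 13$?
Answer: $572$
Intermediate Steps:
$m 44 = 13 \cdot 44 = 572$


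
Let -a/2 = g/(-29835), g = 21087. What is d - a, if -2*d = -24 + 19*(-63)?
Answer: 1346081/2210 ≈ 609.09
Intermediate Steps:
d = 1221/2 (d = -(-24 + 19*(-63))/2 = -(-24 - 1197)/2 = -1/2*(-1221) = 1221/2 ≈ 610.50)
a = 1562/1105 (a = -42174/(-29835) = -42174*(-1)/29835 = -2*(-781/1105) = 1562/1105 ≈ 1.4136)
d - a = 1221/2 - 1*1562/1105 = 1221/2 - 1562/1105 = 1346081/2210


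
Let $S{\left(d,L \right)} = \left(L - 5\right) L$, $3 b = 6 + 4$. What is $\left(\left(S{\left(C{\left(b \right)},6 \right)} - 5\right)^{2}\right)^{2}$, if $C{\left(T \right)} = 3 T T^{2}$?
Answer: $1$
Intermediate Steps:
$b = \frac{10}{3}$ ($b = \frac{6 + 4}{3} = \frac{1}{3} \cdot 10 = \frac{10}{3} \approx 3.3333$)
$C{\left(T \right)} = 3 T^{3}$
$S{\left(d,L \right)} = L \left(-5 + L\right)$ ($S{\left(d,L \right)} = \left(-5 + L\right) L = L \left(-5 + L\right)$)
$\left(\left(S{\left(C{\left(b \right)},6 \right)} - 5\right)^{2}\right)^{2} = \left(\left(6 \left(-5 + 6\right) - 5\right)^{2}\right)^{2} = \left(\left(6 \cdot 1 - 5\right)^{2}\right)^{2} = \left(\left(6 - 5\right)^{2}\right)^{2} = \left(1^{2}\right)^{2} = 1^{2} = 1$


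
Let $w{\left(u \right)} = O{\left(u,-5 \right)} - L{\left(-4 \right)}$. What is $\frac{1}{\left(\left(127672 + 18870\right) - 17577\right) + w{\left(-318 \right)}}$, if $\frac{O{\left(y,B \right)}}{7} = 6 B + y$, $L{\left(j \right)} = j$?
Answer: $\frac{1}{126533} \approx 7.9031 \cdot 10^{-6}$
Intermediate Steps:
$O{\left(y,B \right)} = 7 y + 42 B$ ($O{\left(y,B \right)} = 7 \left(6 B + y\right) = 7 \left(y + 6 B\right) = 7 y + 42 B$)
$w{\left(u \right)} = -206 + 7 u$ ($w{\left(u \right)} = \left(7 u + 42 \left(-5\right)\right) - -4 = \left(7 u - 210\right) + 4 = \left(-210 + 7 u\right) + 4 = -206 + 7 u$)
$\frac{1}{\left(\left(127672 + 18870\right) - 17577\right) + w{\left(-318 \right)}} = \frac{1}{\left(\left(127672 + 18870\right) - 17577\right) + \left(-206 + 7 \left(-318\right)\right)} = \frac{1}{\left(146542 - 17577\right) - 2432} = \frac{1}{128965 - 2432} = \frac{1}{126533}$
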